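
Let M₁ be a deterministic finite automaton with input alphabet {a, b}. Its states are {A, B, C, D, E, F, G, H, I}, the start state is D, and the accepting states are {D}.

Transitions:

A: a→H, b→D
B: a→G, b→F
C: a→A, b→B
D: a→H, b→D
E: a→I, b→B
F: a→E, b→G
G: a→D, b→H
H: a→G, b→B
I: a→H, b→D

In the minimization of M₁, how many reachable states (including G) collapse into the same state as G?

First remove the unreachable states {A,C}; 7 states remain.
Start with accepting vs non-accepting: {D} | {B,E,F,G,H,I}.
Split {B,E,F,G,H,I} by δ(·,a) → {B,E,F,H,I} and {G}.
Refine {B,E,F,H,I} on symbol a: members go to different blocks, giving {E,F,I} and {B,H}.
Split {E,F,I} by δ(·,a) → {E,F} and {I}.
Split {E,F} by δ(·,a) → {E} and {F}.
On input b, block {B,H} splits into {B} and {H}.
The partition is now stable with 7 blocks: {D} | {E} | {G} | {B} | {I} | {F} | {H}.
The equivalence class containing G is {G}, of size 1.

1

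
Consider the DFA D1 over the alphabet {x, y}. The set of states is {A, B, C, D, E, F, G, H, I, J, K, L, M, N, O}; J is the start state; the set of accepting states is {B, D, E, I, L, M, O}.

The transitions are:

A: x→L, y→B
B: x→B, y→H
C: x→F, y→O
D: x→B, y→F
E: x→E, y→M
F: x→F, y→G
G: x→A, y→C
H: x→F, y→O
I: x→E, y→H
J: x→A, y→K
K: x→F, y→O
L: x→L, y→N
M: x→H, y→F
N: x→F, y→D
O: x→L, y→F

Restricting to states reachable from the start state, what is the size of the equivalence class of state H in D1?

Reachable states from the start: {A,B,C,D,F,G,H,J,K,L,N,O}. Unreachable: {E,I,M} — drop them.
P0 = {B,D,L,O} | {A,C,F,G,H,J,K,N}.
Refine {A,C,F,G,H,J,K,N} on symbol x: members go to different blocks, giving {C,F,G,H,J,K,N} and {A}.
Split {C,F,G,H,J,K,N} by δ(·,x) → {C,F,H,K,N} and {G,J}.
Refine {C,F,H,K,N} on symbol y: members go to different blocks, giving {C,H,K,N} and {F}.
Split {B,D,L,O} by δ(·,y) → {B,L} and {D,O}.
No further refinement is possible. Final partition (6 blocks): {B,L} | {C,H,K,N} | {A} | {G,J} | {F} | {D,O}.
The equivalence class containing H is {C,H,K,N}, of size 4.

4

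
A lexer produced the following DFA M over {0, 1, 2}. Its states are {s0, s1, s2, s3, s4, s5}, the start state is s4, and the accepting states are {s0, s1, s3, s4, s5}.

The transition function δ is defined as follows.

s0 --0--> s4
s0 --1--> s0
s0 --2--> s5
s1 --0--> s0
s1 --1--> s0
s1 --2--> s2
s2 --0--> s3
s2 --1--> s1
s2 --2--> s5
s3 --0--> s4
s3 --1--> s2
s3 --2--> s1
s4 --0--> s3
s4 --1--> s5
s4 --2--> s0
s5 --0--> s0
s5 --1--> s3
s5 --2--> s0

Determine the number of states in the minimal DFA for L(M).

Initial partition by acceptance: {s0,s1,s3,s4,s5} | {s2}.
Refine {s0,s1,s3,s4,s5} on symbol 1: members go to different blocks, giving {s0,s1,s4,s5} and {s3}.
On input 0, block {s0,s1,s4,s5} splits into {s0,s1,s5} and {s4}.
On input 0, block {s0,s1,s5} splits into {s1,s5} and {s0}.
Split {s1,s5} by δ(·,1) → {s1} and {s5}.
The partition is now stable with 6 blocks: {s1} | {s2} | {s3} | {s4} | {s0} | {s5}.

6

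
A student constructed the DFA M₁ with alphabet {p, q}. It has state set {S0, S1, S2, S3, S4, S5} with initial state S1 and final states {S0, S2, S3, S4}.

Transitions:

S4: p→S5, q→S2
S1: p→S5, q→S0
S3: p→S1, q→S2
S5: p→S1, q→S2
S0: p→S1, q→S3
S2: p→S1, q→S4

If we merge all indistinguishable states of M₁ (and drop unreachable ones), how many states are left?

All states are reachable from the start state.
Start with accepting vs non-accepting: {S0,S2,S3,S4} | {S1,S5}.
Stable partition: {S0,S2,S3,S4} | {S1,S5} — 2 equivalence classes.

2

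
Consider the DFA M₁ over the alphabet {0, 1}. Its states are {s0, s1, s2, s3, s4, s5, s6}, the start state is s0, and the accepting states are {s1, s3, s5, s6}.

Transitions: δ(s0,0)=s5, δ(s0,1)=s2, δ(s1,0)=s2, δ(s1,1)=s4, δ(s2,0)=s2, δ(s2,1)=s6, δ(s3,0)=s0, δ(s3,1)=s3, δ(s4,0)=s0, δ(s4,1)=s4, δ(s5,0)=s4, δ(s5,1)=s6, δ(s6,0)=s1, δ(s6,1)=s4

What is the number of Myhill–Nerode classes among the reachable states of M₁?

First remove the unreachable states {s3}; 6 states remain.
Start with accepting vs non-accepting: {s1,s5,s6} | {s0,s2,s4}.
Refine {s1,s5,s6} on symbol 0: members go to different blocks, giving {s1,s5} and {s6}.
Refine {s1,s5} on symbol 1: members go to different blocks, giving {s1} and {s5}.
On input 0, block {s0,s2,s4} splits into {s2,s4} and {s0}.
On input 0, block {s2,s4} splits into {s2} and {s4}.
The partition is now stable with 6 blocks: {s1} | {s2} | {s6} | {s5} | {s0} | {s4}.

6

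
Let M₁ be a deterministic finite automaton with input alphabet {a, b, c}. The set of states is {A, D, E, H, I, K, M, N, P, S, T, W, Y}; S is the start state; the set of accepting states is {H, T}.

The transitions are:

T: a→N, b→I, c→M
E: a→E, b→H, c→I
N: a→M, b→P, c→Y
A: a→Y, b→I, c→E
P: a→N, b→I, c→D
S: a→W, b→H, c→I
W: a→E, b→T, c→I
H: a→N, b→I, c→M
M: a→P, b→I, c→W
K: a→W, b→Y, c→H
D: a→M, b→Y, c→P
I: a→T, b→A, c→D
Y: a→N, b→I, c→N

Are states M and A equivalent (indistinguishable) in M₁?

First remove the unreachable states {K}; 12 states remain.
P0 = {H,T} | {A,D,E,I,M,N,P,S,W,Y}.
Refine {A,D,E,I,M,N,P,S,W,Y} on symbol a: members go to different blocks, giving {A,D,E,M,N,P,S,W,Y} and {I}.
Split {A,D,E,M,N,P,S,W,Y} by δ(·,b) → {A,M,P,Y} and {E,S,W} and {D,N}.
Split {A,M,P,Y} by δ(·,a) → {A,M} and {P,Y}.
Stable partition: {H,T} | {A,M} | {I} | {E,S,W} | {D,N} | {P,Y} — 6 equivalence classes.
M and A lie in the same block of the stable partition, so they are equivalent — no string distinguishes them.

Yes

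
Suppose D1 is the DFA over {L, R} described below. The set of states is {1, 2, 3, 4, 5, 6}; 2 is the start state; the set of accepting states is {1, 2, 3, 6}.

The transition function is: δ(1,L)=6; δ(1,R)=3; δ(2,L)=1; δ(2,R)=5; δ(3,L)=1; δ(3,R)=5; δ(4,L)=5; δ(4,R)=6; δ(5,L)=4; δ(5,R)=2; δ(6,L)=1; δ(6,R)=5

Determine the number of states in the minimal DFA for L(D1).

All states are reachable from the start state.
Start with accepting vs non-accepting: {1,2,3,6} | {4,5}.
On input R, block {1,2,3,6} splits into {2,3,6} and {1}.
No further refinement is possible. Final partition (3 blocks): {2,3,6} | {4,5} | {1}.

3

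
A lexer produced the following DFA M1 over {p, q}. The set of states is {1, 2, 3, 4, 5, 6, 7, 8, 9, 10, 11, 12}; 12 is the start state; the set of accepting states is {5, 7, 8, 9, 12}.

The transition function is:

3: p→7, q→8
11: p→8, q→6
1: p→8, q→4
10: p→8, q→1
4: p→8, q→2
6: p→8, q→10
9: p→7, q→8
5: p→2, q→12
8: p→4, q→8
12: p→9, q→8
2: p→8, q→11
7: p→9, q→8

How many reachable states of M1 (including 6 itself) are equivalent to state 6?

6

States {3,5} cannot be reached from the start state, so discard them.
Start with accepting vs non-accepting: {7,8,9,12} | {1,2,4,6,10,11}.
Split {7,8,9,12} by δ(·,p) → {7,9,12} and {8}.
The partition is now stable with 3 blocks: {7,9,12} | {1,2,4,6,10,11} | {8}.
State 6 belongs to the block {1,2,4,6,10,11}, which has 6 states.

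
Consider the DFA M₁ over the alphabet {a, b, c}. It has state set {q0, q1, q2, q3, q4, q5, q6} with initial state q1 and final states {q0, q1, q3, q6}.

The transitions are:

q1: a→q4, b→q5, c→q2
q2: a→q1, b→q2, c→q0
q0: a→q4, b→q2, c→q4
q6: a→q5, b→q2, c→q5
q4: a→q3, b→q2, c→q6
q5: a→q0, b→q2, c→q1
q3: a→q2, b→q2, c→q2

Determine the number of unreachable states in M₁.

0

Every one of the 7 states is reachable from q1.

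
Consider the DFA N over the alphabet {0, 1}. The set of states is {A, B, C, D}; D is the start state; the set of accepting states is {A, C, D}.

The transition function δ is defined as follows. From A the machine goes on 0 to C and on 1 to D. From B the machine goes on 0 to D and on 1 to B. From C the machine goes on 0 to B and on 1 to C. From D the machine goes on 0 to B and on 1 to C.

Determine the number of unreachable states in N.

BFS from D reaches {B, C, D}; the 1 state(s) A are never visited.

1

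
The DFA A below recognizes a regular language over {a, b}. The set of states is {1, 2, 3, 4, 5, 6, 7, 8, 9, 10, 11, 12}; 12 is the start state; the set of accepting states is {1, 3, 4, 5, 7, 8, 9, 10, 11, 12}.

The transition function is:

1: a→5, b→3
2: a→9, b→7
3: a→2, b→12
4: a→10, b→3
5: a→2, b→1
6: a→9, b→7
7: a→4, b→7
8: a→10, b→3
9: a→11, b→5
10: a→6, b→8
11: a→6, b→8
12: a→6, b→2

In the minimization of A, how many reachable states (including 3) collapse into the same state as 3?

1

P0 = {1,3,4,5,7,8,9,10,11,12} | {2,6}.
Refine {1,3,4,5,7,8,9,10,11,12} on symbol a: members go to different blocks, giving {1,4,7,8,9} and {3,5,10,11,12}.
On input a, block {1,4,7,8,9} splits into {1,4,8,9} and {7}.
On input b, block {3,5,10,11,12} splits into {5,10,11} and {3} and {12}.
On input b, block {1,4,8,9} splits into {1,4,8} and {9}.
Stable partition: {1,4,8} | {2,6} | {5,10,11} | {7} | {3} | {12} | {9} — 7 equivalence classes.
State 3 belongs to the block {3}, which has 1 states.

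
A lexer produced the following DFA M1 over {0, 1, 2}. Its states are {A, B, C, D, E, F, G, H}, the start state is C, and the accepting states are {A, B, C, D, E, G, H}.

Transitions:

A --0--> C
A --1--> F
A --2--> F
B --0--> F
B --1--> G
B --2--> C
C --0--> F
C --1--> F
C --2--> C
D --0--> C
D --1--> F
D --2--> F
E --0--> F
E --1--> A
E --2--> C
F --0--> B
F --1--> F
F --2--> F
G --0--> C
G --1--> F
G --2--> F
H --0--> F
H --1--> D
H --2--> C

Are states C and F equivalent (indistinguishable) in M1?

States {A,D,E,H} cannot be reached from the start state, so discard them.
P0 = {B,C,G} | {F}.
Split {B,C,G} by δ(·,0) → {B,C} and {G}.
Refine {B,C} on symbol 1: members go to different blocks, giving {B} and {C}.
Stable partition: {B} | {F} | {G} | {C} — 4 equivalence classes.
C and F end up in different blocks, so they are distinguishable. For instance, the string 'ε' is accepted from only C.

No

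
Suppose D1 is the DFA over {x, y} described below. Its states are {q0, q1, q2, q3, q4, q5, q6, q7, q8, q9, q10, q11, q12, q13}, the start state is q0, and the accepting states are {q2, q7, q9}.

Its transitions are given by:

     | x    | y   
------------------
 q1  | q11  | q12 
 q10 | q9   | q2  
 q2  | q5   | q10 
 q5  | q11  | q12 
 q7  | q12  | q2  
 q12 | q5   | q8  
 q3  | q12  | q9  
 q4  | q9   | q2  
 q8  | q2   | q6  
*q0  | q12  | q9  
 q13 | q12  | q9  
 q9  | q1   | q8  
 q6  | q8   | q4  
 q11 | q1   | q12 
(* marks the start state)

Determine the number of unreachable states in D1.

3

No path from q0 leads to q3, q7, q13; the other 11 states are all reachable.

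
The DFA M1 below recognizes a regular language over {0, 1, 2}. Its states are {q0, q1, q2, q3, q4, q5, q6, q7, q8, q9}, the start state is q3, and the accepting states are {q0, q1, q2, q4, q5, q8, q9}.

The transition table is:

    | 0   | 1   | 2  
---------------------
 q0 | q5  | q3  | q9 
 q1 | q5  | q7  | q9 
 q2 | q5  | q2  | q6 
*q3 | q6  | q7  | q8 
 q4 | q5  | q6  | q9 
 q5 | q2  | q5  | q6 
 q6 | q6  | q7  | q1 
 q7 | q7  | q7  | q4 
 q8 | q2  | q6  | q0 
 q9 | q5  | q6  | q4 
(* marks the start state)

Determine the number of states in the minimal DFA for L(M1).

Every state is reachable, so we keep all 10.
P0 = {q0,q1,q2,q4,q5,q8,q9} | {q3,q6,q7}.
Split {q0,q1,q2,q4,q5,q8,q9} by δ(·,1) → {q0,q1,q4,q8,q9} and {q2,q5}.
The partition is now stable with 3 blocks: {q0,q1,q4,q8,q9} | {q3,q6,q7} | {q2,q5}.

3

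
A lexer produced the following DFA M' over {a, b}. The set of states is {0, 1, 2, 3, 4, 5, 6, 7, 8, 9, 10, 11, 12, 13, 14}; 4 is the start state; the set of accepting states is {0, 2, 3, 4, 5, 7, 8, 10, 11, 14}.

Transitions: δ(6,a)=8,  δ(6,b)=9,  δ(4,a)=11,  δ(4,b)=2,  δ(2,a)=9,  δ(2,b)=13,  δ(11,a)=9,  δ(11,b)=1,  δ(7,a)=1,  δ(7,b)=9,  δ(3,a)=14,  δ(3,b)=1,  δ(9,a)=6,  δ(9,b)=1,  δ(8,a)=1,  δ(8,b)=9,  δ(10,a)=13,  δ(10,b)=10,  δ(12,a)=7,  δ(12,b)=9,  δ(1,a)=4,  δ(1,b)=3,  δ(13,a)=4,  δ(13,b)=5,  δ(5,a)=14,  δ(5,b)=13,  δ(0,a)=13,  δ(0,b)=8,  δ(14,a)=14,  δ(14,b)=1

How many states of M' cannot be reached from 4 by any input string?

BFS from 4 reaches {1, 2, 3, 4, 5, 6, 8, 9, 11, 13, 14}; the 4 state(s) 0, 7, 10, 12 are never visited.

4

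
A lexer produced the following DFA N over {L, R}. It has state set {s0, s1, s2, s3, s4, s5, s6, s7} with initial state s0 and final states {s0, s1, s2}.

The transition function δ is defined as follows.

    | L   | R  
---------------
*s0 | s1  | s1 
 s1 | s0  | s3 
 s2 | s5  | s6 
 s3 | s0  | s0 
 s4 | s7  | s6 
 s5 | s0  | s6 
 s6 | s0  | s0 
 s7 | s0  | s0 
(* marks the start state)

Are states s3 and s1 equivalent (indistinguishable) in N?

First remove the unreachable states {s2,s4,s5,s6,s7}; 3 states remain.
Initial partition by acceptance: {s0,s1} | {s3}.
On input R, block {s0,s1} splits into {s0} and {s1}.
Stable partition: {s0} | {s3} | {s1} — 3 equivalence classes.
s3 and s1 end up in different blocks, so they are distinguishable. For instance, the string 'ε' is accepted from only s1.

No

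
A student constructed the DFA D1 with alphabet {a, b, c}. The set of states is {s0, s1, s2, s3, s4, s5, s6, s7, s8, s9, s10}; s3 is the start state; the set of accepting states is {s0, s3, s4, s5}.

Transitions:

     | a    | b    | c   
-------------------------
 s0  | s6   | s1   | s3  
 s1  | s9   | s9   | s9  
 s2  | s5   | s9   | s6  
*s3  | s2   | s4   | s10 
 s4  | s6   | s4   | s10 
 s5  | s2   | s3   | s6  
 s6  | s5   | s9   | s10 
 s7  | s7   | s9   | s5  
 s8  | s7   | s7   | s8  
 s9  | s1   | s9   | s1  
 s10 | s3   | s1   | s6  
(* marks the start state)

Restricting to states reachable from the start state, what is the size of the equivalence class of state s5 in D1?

First remove the unreachable states {s0,s7,s8}; 8 states remain.
Start with accepting vs non-accepting: {s3,s4,s5} | {s1,s2,s6,s9,s10}.
On input a, block {s1,s2,s6,s9,s10} splits into {s2,s6,s10} and {s1,s9}.
Stable partition: {s3,s4,s5} | {s2,s6,s10} | {s1,s9} — 3 equivalence classes.
The equivalence class containing s5 is {s3,s4,s5}, of size 3.

3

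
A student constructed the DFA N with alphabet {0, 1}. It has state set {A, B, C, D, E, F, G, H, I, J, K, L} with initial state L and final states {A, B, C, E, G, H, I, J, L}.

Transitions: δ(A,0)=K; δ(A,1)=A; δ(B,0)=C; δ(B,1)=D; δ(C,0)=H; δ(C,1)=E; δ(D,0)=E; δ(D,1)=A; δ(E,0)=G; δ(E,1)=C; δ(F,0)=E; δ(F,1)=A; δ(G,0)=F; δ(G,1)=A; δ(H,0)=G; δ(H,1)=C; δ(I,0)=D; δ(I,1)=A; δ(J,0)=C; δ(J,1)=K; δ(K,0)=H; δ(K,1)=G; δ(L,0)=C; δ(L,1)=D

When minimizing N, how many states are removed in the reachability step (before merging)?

3

Starting at L and following transitions, the reachable set is {A, C, D, E, F, G, H, K, L}. That leaves B, I, J unreachable — 3 in total.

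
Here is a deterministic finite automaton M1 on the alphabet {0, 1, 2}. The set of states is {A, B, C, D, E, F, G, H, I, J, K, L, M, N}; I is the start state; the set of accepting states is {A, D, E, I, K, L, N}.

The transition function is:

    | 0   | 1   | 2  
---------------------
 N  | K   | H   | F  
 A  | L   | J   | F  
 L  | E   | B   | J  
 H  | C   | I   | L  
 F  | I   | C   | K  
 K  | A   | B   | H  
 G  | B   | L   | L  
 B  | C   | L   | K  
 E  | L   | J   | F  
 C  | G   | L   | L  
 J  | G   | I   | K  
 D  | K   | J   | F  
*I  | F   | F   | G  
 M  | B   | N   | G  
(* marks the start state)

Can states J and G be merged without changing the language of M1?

Reachable states from the start: {A,B,C,E,F,G,H,I,J,K,L}. Unreachable: {D,M,N} — drop them.
P0 = {A,E,I,K,L} | {B,C,F,G,H,J}.
On input 0, block {A,E,I,K,L} splits into {A,E,K,L} and {I}.
Split {B,C,F,G,H,J} by δ(·,0) → {B,C,G,H,J} and {F}.
Split {A,E,K,L} by δ(·,2) → {A,E} and {K,L}.
On input 1, block {B,C,G,H,J} splits into {B,C,G} and {H,J}.
No further refinement is possible. Final partition (6 blocks): {A,E} | {B,C,G} | {I} | {F} | {K,L} | {H,J}.
J and G end up in different blocks, so they are distinguishable. For instance, the string '10' is accepted from only G.

No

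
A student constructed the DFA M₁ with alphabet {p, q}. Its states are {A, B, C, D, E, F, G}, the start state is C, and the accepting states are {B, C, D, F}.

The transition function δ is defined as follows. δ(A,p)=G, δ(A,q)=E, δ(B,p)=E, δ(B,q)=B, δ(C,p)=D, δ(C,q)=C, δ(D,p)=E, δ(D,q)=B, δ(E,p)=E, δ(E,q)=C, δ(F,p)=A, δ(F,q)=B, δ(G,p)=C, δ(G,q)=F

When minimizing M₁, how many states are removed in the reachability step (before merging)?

No path from C leads to A, F, G; the other 4 states are all reachable.

3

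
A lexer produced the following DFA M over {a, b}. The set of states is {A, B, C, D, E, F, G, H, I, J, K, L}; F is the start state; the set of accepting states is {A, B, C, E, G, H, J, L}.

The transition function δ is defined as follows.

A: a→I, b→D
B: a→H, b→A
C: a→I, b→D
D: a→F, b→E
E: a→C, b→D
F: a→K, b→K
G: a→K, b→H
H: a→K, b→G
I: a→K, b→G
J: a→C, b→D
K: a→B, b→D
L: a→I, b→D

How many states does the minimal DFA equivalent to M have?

8

Reachable states from the start: {A,B,C,D,E,F,G,H,I,K}. Unreachable: {J,L} — drop them.
Start with accepting vs non-accepting: {A,B,C,E,G,H} | {D,F,I,K}.
On input a, block {A,B,C,E,G,H} splits into {A,C,G,H} and {B,E}.
Split {A,C,G,H} by δ(·,b) → {A,C} and {G,H}.
Refine {D,F,I,K} on symbol a: members go to different blocks, giving {D,F,I} and {K}.
On input a, block {D,F,I} splits into {F,I} and {D}.
Split {F,I} by δ(·,b) → {F} and {I}.
Split {B,E} by δ(·,a) → {B} and {E}.
Stable partition: {A,C} | {F} | {B} | {G,H} | {K} | {D} | {I} | {E} — 8 equivalence classes.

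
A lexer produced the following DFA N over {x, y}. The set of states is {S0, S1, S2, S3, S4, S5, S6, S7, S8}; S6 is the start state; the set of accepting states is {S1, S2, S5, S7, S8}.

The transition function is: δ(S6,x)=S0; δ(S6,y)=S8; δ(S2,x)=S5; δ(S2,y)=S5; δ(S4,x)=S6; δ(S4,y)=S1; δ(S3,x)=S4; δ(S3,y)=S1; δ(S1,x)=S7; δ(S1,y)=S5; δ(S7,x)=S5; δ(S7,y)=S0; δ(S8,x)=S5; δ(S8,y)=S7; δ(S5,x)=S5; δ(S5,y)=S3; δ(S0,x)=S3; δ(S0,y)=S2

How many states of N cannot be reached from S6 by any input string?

Every one of the 9 states is reachable from S6.

0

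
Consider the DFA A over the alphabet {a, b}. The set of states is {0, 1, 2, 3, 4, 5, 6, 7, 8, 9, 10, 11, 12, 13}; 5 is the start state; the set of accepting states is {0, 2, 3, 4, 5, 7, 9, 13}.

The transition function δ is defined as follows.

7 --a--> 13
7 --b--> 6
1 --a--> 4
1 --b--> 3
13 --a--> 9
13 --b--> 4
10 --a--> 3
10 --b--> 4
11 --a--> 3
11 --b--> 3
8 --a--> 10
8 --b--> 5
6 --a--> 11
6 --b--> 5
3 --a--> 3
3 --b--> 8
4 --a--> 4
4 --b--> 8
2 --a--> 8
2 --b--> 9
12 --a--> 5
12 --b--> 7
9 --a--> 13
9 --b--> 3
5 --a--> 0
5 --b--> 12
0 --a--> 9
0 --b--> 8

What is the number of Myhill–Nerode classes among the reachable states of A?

7

States {1,2} cannot be reached from the start state, so discard them.
Start with accepting vs non-accepting: {0,3,4,5,7,9,13} | {6,8,10,11,12}.
Refine {0,3,4,5,7,9,13} on symbol b: members go to different blocks, giving {0,3,4,5,7} and {9,13}.
On input a, block {0,3,4,5,7} splits into {3,4,5} and {0,7}.
Refine {3,4,5} on symbol a: members go to different blocks, giving {3,4} and {5}.
On input a, block {6,8,10,11,12} splits into {6,8} and {10,11} and {12}.
Stable partition: {3,4} | {6,8} | {9,13} | {0,7} | {5} | {10,11} | {12} — 7 equivalence classes.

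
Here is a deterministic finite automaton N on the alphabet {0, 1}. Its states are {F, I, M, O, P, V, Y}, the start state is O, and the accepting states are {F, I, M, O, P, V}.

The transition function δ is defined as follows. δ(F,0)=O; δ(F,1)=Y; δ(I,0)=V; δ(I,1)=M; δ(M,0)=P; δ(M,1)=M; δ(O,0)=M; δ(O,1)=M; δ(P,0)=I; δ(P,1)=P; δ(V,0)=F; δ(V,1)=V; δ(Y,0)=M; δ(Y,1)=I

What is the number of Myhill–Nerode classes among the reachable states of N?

7

P0 = {F,I,M,O,P,V} | {Y}.
On input 1, block {F,I,M,O,P,V} splits into {I,M,O,P,V} and {F}.
On input 0, block {I,M,O,P,V} splits into {I,M,O,P} and {V}.
Refine {I,M,O,P} on symbol 0: members go to different blocks, giving {M,O,P} and {I}.
Refine {M,O,P} on symbol 0: members go to different blocks, giving {M,O} and {P}.
Split {M,O} by δ(·,0) → {M} and {O}.
Stable partition: {M} | {Y} | {F} | {V} | {I} | {P} | {O} — 7 equivalence classes.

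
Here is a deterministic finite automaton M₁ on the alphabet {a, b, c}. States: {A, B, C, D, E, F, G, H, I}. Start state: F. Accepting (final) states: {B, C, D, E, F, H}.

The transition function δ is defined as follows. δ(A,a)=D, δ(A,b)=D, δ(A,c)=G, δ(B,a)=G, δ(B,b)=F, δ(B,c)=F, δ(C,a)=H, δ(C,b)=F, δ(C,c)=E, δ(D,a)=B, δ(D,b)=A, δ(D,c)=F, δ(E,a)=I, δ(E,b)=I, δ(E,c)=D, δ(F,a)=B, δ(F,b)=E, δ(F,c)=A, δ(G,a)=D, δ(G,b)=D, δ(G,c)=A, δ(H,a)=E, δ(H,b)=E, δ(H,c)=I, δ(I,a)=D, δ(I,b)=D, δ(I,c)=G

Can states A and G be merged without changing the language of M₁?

Reachable states from the start: {A,B,D,E,F,G,I}. Unreachable: {C,H} — drop them.
P0 = {B,D,E,F} | {A,G,I}.
Refine {B,D,E,F} on symbol a: members go to different blocks, giving {B,E} and {D,F}.
On input b, block {B,E} splits into {B} and {E}.
Split {D,F} by δ(·,b) → {D} and {F}.
Stable partition: {B} | {A,G,I} | {D} | {E} | {F} — 5 equivalence classes.
A and G lie in the same block of the stable partition, so they are equivalent — no string distinguishes them.

Yes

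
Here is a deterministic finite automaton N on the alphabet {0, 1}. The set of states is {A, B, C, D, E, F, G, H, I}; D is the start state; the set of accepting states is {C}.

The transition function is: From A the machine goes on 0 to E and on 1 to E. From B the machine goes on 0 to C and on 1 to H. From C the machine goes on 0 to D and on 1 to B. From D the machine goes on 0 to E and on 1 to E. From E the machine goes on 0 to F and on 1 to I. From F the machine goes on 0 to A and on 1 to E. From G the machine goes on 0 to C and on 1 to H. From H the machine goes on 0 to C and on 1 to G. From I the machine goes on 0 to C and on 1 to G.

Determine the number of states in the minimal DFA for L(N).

Start with accepting vs non-accepting: {C} | {A,B,D,E,F,G,H,I}.
Split {A,B,D,E,F,G,H,I} by δ(·,0) → {A,D,E,F} and {B,G,H,I}.
On input 1, block {A,D,E,F} splits into {A,D,F} and {E}.
On input 0, block {A,D,F} splits into {A,D} and {F}.
The partition is now stable with 5 blocks: {C} | {A,D} | {B,G,H,I} | {E} | {F}.

5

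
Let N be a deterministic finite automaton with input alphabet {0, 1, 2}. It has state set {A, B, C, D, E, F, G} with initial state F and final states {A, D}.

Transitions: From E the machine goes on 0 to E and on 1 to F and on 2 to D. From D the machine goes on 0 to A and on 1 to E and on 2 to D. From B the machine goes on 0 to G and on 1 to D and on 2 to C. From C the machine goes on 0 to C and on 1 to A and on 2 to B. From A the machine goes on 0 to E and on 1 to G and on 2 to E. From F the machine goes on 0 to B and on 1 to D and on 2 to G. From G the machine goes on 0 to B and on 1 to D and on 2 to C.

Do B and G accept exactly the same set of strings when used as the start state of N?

Yes

Initial partition by acceptance: {A,D} | {B,C,E,F,G}.
On input 0, block {A,D} splits into {A} and {D}.
Split {B,C,E,F,G} by δ(·,1) → {B,F,G} and {C} and {E}.
Split {B,F,G} by δ(·,2) → {B,G} and {F}.
The partition is now stable with 6 blocks: {A} | {B,G} | {D} | {C} | {E} | {F}.
B and G lie in the same block of the stable partition, so they are equivalent — no string distinguishes them.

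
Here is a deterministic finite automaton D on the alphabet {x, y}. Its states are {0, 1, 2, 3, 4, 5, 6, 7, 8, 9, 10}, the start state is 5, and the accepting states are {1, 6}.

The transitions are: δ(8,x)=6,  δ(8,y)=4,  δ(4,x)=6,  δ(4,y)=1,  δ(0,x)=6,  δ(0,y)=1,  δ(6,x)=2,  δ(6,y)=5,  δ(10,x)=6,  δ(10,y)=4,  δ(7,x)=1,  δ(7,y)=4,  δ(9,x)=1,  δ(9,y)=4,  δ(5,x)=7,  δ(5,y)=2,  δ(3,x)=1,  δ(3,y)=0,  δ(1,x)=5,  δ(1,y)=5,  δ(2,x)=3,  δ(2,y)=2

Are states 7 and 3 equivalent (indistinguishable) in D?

First remove the unreachable states {8,9,10}; 8 states remain.
Initial partition by acceptance: {1,6} | {0,2,3,4,5,7}.
On input x, block {0,2,3,4,5,7} splits into {0,3,4,7} and {2,5}.
On input y, block {0,3,4,7} splits into {0,4} and {3,7}.
No further refinement is possible. Final partition (4 blocks): {1,6} | {0,4} | {2,5} | {3,7}.
7 and 3 lie in the same block of the stable partition, so they are equivalent — no string distinguishes them.

Yes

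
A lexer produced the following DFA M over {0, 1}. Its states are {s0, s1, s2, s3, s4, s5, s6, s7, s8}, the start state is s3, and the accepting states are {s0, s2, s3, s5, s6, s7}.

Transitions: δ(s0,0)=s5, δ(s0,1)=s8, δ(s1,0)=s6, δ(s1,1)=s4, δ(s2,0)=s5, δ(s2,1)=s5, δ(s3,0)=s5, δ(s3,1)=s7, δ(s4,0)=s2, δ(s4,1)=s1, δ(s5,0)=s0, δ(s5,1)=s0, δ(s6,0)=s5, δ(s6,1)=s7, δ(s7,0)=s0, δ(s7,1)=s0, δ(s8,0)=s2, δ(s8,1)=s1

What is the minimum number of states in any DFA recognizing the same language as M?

4

Every state is reachable, so we keep all 9.
P0 = {s0,s2,s3,s5,s6,s7} | {s1,s4,s8}.
Split {s0,s2,s3,s5,s6,s7} by δ(·,1) → {s2,s3,s5,s6,s7} and {s0}.
Refine {s2,s3,s5,s6,s7} on symbol 0: members go to different blocks, giving {s2,s3,s6} and {s5,s7}.
Stable partition: {s2,s3,s6} | {s1,s4,s8} | {s0} | {s5,s7} — 4 equivalence classes.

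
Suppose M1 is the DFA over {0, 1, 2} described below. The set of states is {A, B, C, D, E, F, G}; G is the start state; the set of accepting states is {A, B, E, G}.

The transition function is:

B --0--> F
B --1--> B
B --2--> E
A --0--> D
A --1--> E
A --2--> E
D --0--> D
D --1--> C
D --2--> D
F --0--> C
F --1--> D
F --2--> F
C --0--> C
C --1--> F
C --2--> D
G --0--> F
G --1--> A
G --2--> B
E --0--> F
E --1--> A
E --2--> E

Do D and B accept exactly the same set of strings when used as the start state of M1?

No

Start with accepting vs non-accepting: {A,B,E,G} | {C,D,F}.
No further refinement is possible. Final partition (2 blocks): {A,B,E,G} | {C,D,F}.
D and B end up in different blocks, so they are distinguishable. For instance, the string 'ε' is accepted from only B.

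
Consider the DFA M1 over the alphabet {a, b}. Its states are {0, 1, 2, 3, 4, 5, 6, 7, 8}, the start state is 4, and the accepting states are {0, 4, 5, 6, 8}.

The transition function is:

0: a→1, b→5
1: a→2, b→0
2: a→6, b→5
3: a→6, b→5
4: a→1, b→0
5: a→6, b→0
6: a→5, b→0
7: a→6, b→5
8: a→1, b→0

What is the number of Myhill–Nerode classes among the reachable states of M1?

States {3,7,8} cannot be reached from the start state, so discard them.
P0 = {0,4,5,6} | {1,2}.
Split {0,4,5,6} by δ(·,a) → {0,4} and {5,6}.
Split {0,4} by δ(·,b) → {0} and {4}.
Refine {1,2} on symbol a: members go to different blocks, giving {1} and {2}.
The partition is now stable with 5 blocks: {0} | {1} | {5,6} | {4} | {2}.

5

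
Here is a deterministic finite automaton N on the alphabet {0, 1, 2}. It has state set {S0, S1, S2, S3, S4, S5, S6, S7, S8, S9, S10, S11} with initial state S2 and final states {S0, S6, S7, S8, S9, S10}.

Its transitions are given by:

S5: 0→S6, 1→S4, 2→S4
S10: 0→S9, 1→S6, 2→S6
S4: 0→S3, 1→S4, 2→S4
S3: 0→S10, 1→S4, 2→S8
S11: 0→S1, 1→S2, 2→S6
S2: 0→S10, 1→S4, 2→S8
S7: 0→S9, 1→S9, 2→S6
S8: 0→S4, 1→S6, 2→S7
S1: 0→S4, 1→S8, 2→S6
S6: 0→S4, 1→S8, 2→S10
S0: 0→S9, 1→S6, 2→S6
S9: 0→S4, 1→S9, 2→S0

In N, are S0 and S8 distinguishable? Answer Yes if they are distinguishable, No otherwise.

First remove the unreachable states {S1,S5,S11}; 9 states remain.
Initial partition by acceptance: {S0,S6,S7,S8,S9,S10} | {S2,S3,S4}.
Refine {S0,S6,S7,S8,S9,S10} on symbol 0: members go to different blocks, giving {S0,S7,S10} and {S6,S8,S9}.
Refine {S2,S3,S4} on symbol 0: members go to different blocks, giving {S2,S3} and {S4}.
The partition is now stable with 4 blocks: {S0,S7,S10} | {S2,S3} | {S6,S8,S9} | {S4}.
S0 and S8 end up in different blocks, so they are distinguishable. For instance, the string '0' is accepted from only S0.

Yes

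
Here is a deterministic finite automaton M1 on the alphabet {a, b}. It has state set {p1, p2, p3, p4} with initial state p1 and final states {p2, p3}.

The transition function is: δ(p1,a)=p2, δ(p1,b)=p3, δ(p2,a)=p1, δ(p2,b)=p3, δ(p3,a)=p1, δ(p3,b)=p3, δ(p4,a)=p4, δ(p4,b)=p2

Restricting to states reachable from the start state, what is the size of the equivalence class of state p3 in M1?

States {p4} cannot be reached from the start state, so discard them.
Start with accepting vs non-accepting: {p2,p3} | {p1}.
The partition is now stable with 2 blocks: {p2,p3} | {p1}.
State p3 belongs to the block {p2,p3}, which has 2 states.

2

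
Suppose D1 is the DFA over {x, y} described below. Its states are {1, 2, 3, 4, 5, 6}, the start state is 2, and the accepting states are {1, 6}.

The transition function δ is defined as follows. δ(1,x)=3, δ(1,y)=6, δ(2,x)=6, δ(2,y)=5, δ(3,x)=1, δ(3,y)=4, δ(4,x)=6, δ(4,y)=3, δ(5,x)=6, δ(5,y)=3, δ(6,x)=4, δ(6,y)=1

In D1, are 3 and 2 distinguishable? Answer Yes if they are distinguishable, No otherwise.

No

All states are reachable from the start state.
Start with accepting vs non-accepting: {1,6} | {2,3,4,5}.
No further refinement is possible. Final partition (2 blocks): {1,6} | {2,3,4,5}.
3 and 2 lie in the same block of the stable partition, so they are equivalent — no string distinguishes them.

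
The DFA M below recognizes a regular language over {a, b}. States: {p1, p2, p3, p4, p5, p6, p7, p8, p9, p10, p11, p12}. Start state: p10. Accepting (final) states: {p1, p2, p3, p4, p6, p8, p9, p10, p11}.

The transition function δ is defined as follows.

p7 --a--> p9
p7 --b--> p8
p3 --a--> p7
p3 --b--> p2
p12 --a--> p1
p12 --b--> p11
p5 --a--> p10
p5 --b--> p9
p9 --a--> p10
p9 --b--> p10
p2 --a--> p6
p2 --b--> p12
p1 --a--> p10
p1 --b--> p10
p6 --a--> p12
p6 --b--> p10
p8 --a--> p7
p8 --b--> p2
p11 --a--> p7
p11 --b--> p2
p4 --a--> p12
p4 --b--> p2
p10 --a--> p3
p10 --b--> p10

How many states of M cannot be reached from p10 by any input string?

No path from p10 leads to p4, p5; the other 10 states are all reachable.

2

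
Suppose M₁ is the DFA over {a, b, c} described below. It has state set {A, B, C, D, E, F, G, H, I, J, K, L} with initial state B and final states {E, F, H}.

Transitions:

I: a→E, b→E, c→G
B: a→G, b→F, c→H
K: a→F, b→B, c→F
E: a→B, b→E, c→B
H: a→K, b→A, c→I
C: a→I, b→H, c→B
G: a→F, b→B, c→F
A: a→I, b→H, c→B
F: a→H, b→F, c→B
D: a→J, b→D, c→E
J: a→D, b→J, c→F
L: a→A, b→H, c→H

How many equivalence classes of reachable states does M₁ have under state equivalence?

First remove the unreachable states {C,D,J,L}; 8 states remain.
Start with accepting vs non-accepting: {E,F,H} | {A,B,G,I,K}.
Split {E,F,H} by δ(·,a) → {E,H} and {F}.
Refine {E,H} on symbol b: members go to different blocks, giving {E} and {H}.
Refine {A,B,G,I,K} on symbol a: members go to different blocks, giving {A,B} and {G,K} and {I}.
On input a, block {A,B} splits into {A} and {B}.
Stable partition: {E} | {A} | {F} | {H} | {G,K} | {I} | {B} — 7 equivalence classes.

7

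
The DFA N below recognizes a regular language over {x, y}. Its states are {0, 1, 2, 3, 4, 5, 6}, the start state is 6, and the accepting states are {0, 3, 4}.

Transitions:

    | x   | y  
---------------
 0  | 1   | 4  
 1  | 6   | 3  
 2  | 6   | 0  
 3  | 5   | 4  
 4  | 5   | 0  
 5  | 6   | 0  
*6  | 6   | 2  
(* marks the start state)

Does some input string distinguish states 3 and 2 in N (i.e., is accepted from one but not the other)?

Initial partition by acceptance: {0,3,4} | {1,2,5,6}.
Refine {1,2,5,6} on symbol y: members go to different blocks, giving {1,2,5} and {6}.
No further refinement is possible. Final partition (3 blocks): {0,3,4} | {1,2,5} | {6}.
3 and 2 end up in different blocks, so they are distinguishable. For instance, the string 'ε' is accepted from only 3.

Yes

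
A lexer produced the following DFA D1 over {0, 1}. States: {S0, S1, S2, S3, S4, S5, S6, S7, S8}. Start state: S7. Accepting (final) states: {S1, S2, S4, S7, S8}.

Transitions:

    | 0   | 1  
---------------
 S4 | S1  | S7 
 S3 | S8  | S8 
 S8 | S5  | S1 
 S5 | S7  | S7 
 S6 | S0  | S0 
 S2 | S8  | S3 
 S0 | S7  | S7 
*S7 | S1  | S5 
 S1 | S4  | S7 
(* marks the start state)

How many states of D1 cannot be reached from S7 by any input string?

5

BFS from S7 reaches {S1, S4, S5, S7}; the 5 state(s) S0, S2, S3, S6, S8 are never visited.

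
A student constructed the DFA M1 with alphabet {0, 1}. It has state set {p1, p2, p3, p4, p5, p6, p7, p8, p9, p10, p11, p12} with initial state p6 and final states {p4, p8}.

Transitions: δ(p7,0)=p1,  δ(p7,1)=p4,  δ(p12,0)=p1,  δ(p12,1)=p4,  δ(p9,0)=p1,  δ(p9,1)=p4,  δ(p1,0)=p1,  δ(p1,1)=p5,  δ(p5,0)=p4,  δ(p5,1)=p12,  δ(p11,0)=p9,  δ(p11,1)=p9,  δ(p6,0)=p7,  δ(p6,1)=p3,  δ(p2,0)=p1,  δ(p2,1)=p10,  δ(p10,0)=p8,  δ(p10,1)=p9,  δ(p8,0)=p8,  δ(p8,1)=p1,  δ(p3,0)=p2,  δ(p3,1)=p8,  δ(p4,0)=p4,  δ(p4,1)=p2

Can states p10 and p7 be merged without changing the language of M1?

First remove the unreachable states {p11}; 11 states remain.
Initial partition by acceptance: {p4,p8} | {p1,p2,p3,p5,p6,p7,p9,p10,p12}.
Refine {p1,p2,p3,p5,p6,p7,p9,p10,p12} on symbol 0: members go to different blocks, giving {p1,p2,p3,p6,p7,p9,p12} and {p5,p10}.
Refine {p1,p2,p3,p6,p7,p9,p12} on symbol 1: members go to different blocks, giving {p3,p7,p9,p12} and {p1,p2} and {p6}.
The partition is now stable with 5 blocks: {p4,p8} | {p3,p7,p9,p12} | {p5,p10} | {p1,p2} | {p6}.
p10 and p7 end up in different blocks, so they are distinguishable. For instance, the string '0' is accepted from only p10.

No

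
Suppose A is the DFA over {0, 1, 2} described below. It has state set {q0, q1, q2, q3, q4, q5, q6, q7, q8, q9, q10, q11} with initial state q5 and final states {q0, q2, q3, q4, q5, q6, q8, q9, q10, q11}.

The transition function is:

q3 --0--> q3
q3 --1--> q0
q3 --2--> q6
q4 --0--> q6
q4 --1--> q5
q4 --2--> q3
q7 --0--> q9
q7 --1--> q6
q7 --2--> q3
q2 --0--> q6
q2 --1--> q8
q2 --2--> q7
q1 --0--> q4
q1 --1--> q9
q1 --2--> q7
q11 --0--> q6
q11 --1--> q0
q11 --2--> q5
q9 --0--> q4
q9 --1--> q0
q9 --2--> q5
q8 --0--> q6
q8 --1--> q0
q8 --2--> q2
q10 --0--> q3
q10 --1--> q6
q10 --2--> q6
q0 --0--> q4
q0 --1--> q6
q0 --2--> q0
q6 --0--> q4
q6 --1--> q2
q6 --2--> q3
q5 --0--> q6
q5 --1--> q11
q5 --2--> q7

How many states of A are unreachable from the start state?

2

No path from q5 leads to q1, q10; the other 10 states are all reachable.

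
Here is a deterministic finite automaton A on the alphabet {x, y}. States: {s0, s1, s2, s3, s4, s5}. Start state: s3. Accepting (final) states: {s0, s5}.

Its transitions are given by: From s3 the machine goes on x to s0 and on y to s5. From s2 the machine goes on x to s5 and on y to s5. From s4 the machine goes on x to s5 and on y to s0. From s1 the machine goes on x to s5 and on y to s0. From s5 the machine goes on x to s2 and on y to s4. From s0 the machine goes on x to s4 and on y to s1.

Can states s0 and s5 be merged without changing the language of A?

Yes

Start with accepting vs non-accepting: {s0,s5} | {s1,s2,s3,s4}.
Stable partition: {s0,s5} | {s1,s2,s3,s4} — 2 equivalence classes.
s0 and s5 lie in the same block of the stable partition, so they are equivalent — no string distinguishes them.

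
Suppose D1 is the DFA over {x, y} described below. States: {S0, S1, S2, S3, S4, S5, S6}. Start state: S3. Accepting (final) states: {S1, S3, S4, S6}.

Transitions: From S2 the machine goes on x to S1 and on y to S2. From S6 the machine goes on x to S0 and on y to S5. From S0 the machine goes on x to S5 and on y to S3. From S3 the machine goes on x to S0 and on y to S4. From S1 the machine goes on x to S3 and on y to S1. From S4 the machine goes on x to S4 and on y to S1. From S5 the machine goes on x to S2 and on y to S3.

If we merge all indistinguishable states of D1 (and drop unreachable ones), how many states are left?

6

Reachable states from the start: {S0,S1,S2,S3,S4,S5}. Unreachable: {S6} — drop them.
P0 = {S1,S3,S4} | {S0,S2,S5}.
Refine {S1,S3,S4} on symbol x: members go to different blocks, giving {S1,S4} and {S3}.
On input x, block {S1,S4} splits into {S1} and {S4}.
Refine {S0,S2,S5} on symbol x: members go to different blocks, giving {S0,S5} and {S2}.
Refine {S0,S5} on symbol x: members go to different blocks, giving {S0} and {S5}.
The partition is now stable with 6 blocks: {S1} | {S0} | {S3} | {S4} | {S2} | {S5}.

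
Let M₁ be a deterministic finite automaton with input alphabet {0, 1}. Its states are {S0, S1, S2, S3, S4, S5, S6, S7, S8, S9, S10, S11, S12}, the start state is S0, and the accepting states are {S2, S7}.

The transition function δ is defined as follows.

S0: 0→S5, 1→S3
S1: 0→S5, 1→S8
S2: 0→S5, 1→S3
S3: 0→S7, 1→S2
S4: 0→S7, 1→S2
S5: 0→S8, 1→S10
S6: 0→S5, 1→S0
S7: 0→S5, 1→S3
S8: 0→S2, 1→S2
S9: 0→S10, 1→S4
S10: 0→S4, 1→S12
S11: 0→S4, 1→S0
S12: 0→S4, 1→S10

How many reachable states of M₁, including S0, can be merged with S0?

States {S1,S6,S9,S11} cannot be reached from the start state, so discard them.
Initial partition by acceptance: {S2,S7} | {S0,S3,S4,S5,S8,S10,S12}.
Refine {S0,S3,S4,S5,S8,S10,S12} on symbol 0: members go to different blocks, giving {S0,S5,S10,S12} and {S3,S4,S8}.
Refine {S0,S5,S10,S12} on symbol 0: members go to different blocks, giving {S5,S10,S12} and {S0}.
No further refinement is possible. Final partition (4 blocks): {S2,S7} | {S5,S10,S12} | {S3,S4,S8} | {S0}.
The equivalence class containing S0 is {S0}, of size 1.

1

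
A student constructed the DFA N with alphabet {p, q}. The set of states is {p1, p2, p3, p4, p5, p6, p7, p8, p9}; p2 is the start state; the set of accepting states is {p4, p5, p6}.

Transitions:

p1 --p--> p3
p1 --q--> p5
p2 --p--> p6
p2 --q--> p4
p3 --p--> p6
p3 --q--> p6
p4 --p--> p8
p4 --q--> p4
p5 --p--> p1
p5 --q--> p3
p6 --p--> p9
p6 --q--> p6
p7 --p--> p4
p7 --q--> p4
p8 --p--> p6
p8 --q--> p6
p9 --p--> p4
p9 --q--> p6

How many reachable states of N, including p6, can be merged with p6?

States {p1,p3,p5,p7} cannot be reached from the start state, so discard them.
P0 = {p4,p6} | {p2,p8,p9}.
The partition is now stable with 2 blocks: {p4,p6} | {p2,p8,p9}.
The equivalence class containing p6 is {p4,p6}, of size 2.

2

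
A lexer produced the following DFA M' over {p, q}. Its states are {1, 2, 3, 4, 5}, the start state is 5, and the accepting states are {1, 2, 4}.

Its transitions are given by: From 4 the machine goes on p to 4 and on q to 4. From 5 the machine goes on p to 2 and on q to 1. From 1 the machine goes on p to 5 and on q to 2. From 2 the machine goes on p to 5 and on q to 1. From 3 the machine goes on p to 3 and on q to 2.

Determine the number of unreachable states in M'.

BFS from 5 reaches {1, 2, 5}; the 2 state(s) 3, 4 are never visited.

2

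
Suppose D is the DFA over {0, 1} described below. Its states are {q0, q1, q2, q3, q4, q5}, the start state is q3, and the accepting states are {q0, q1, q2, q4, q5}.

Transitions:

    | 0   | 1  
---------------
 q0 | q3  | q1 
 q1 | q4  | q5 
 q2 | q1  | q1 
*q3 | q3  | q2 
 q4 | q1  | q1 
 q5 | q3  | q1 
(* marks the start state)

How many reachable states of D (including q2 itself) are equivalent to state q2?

States {q0} cannot be reached from the start state, so discard them.
P0 = {q1,q2,q4,q5} | {q3}.
On input 0, block {q1,q2,q4,q5} splits into {q1,q2,q4} and {q5}.
On input 1, block {q1,q2,q4} splits into {q2,q4} and {q1}.
No further refinement is possible. Final partition (4 blocks): {q2,q4} | {q3} | {q5} | {q1}.
The equivalence class containing q2 is {q2,q4}, of size 2.

2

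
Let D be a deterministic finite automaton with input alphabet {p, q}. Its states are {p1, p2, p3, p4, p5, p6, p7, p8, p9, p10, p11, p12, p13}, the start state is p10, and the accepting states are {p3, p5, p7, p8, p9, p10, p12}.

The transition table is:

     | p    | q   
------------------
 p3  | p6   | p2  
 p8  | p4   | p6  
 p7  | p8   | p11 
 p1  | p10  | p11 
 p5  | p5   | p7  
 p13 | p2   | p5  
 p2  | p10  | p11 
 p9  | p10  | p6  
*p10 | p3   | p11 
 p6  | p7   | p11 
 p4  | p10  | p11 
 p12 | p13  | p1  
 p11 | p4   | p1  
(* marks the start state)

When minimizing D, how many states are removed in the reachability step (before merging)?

BFS from p10 reaches {p1, p2, p3, p4, p6, p7, p8, p10, p11}; the 4 state(s) p5, p9, p12, p13 are never visited.

4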